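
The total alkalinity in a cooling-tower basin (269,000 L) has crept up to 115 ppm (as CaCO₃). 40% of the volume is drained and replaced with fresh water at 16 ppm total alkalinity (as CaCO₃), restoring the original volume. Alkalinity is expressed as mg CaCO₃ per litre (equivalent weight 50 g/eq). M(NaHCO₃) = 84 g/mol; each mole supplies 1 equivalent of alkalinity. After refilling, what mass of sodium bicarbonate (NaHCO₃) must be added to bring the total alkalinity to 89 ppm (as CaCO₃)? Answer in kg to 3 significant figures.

After draining 40% and refilling: 115 × 0.60 + 16 × 0.40 = 75.4 ppm.
Deficit to target: 89 − 75.4 = 13.6 mg/L.
As CaCO₃: 13.6 mg/L × 269,000 L = 3658 g; ÷ 50 g/eq ÷ 1 = 73.17 mol NaHCO₃.
Mass: 73.17 × 84 = 6146 g.

6.15 kg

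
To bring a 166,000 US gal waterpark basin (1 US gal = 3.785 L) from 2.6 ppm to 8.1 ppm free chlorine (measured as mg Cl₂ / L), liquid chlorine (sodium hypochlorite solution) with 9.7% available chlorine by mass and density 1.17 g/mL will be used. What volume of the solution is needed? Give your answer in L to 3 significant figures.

30.4 L

Volume: 166,000 US gal × 3.785 L/gal = 628,310 L.
Chlorine deficit: 8.1 − 2.6 = 5.5 ppm = 5.5 mg/L as Cl₂.
Cl₂ equivalent needed: 5.5 mg/L × 628,310 L = 3,456,000 mg = 3456 g.
Product at 9.7% available chlorine: 3456 / 0.097 = 35,630 g.
Volume at density 1.17 g/mL: 35,630 g ÷ 1.17 g/mL = 30,450 mL.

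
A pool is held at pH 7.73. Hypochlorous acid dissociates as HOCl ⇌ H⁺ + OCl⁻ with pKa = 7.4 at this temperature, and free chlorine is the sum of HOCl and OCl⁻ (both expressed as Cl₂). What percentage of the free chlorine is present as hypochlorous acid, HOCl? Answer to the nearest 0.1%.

[OCl⁻]/[HOCl] = 10^(pH − pKa) = 10^(7.73 − 7.4) = 10^0.33 = 2.138.
Fraction as HOCl = 1 / (1 + 2.138) = 0.3187.

31.9%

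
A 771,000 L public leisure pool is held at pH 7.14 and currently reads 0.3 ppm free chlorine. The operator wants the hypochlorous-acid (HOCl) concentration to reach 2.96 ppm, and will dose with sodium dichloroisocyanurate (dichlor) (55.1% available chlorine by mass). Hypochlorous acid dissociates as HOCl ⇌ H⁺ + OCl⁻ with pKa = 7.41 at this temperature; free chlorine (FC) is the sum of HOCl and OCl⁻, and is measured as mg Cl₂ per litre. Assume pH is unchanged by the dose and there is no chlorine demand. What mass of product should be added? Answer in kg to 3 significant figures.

[OCl⁻]/[HOCl] = 10^(pH − pKa) = 10^(7.14 − 7.41) = 0.537; fraction as HOCl = 1/(1 + 0.537) = 0.6506.
Free chlorine required for 2.96 ppm HOCl: 2.96 / 0.6506 = 4.55 ppm.
FC to add: 4.55 − 0.3 = 4.25 mg/L as Cl₂.
Cl₂ equivalent: 4.25 mg/L × 771,000 L = 3276 g.
Product at 55.1% available Cl: 3276 / 0.551 = 5946 g.

5.95 kg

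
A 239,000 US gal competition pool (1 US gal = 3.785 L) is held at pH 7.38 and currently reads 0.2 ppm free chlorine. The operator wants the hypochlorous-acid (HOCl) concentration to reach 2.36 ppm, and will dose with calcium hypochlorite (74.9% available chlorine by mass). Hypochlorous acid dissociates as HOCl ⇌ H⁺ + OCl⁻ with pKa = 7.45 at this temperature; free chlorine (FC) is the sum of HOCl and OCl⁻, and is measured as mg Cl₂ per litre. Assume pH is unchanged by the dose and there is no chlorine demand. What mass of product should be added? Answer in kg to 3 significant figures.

5.03 kg

Volume: 239,000 US gal × 3.785 L/gal = 904,615 L.
[OCl⁻]/[HOCl] = 10^(pH − pKa) = 10^(7.38 − 7.45) = 0.8511; fraction as HOCl = 1/(1 + 0.8511) = 0.5402.
Free chlorine required for 2.36 ppm HOCl: 2.36 / 0.5402 = 4.369 ppm.
FC to add: 4.369 − 0.2 = 4.169 mg/L as Cl₂.
Cl₂ equivalent: 4.169 mg/L × 904,615 L = 3771 g.
Product at 74.9% available Cl: 3771 / 0.749 = 5035 g.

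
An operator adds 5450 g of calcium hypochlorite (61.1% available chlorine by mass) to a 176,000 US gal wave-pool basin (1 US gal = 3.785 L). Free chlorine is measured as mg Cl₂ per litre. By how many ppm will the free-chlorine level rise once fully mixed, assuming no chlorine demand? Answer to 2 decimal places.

5.00 ppm

Volume: 176,000 US gal × 3.785 L/gal = 666,160 L.
Available chlorine delivered: 5450 g × 0.611 = 3330 g as Cl₂.
Concentration rise: 3330 g / 666,160 L = 4.999 mg/L = 5.00 ppm.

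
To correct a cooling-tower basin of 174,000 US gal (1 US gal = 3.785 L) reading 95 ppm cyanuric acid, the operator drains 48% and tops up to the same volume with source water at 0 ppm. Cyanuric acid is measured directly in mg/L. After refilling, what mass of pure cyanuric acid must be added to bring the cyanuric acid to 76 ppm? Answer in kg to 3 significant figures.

Volume: 174,000 US gal × 3.785 L/gal = 658,590 L.
After draining 48% and refilling: 95 × 0.52 + 0 × 0.48 = 49.4 ppm.
Deficit to target: 76 − 49.4 = 26.6 mg/L.
Mass: 26.6 mg/L × 658,590 L = 17,520 g cyanuric acid.

17.5 kg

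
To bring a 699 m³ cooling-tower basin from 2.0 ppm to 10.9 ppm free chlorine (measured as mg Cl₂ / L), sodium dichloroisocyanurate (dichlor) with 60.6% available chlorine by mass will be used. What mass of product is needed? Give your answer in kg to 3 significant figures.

10.3 kg

Volume: 699 m³ = 699,000 L.
Chlorine deficit: 10.9 − 2.0 = 8.9 ppm = 8.9 mg/L as Cl₂.
Cl₂ equivalent needed: 8.9 mg/L × 699,000 L = 6,221,000 mg = 6221 g.
Product at 60.6% available chlorine: 6221 / 0.606 = 10,270 g.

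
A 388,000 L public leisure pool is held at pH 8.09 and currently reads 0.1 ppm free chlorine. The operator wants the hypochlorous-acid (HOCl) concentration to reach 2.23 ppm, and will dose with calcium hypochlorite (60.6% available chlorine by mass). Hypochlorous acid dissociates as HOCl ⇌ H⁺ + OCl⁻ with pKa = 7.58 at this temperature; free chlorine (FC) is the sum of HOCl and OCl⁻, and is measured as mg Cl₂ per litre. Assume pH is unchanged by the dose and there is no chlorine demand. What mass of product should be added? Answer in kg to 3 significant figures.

[OCl⁻]/[HOCl] = 10^(pH − pKa) = 10^(8.09 − 7.58) = 3.236; fraction as HOCl = 1/(1 + 3.236) = 0.2361.
Free chlorine required for 2.23 ppm HOCl: 2.23 / 0.2361 = 9.446 ppm.
FC to add: 9.446 − 0.1 = 9.346 mg/L as Cl₂.
Cl₂ equivalent: 9.346 mg/L × 388,000 L = 3626 g.
Product at 60.6% available Cl: 3626 / 0.606 = 5984 g.

5.98 kg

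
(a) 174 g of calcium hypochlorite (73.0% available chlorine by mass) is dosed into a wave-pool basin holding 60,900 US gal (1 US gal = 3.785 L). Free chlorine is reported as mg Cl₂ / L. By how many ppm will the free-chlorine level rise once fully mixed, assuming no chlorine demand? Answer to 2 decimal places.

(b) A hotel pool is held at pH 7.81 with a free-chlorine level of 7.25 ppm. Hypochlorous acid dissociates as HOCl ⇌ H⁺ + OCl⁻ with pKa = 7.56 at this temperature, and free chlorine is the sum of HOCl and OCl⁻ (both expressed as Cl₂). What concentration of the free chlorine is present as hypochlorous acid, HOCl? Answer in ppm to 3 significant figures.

(a) 0.55 ppm; (b) 2.61 ppm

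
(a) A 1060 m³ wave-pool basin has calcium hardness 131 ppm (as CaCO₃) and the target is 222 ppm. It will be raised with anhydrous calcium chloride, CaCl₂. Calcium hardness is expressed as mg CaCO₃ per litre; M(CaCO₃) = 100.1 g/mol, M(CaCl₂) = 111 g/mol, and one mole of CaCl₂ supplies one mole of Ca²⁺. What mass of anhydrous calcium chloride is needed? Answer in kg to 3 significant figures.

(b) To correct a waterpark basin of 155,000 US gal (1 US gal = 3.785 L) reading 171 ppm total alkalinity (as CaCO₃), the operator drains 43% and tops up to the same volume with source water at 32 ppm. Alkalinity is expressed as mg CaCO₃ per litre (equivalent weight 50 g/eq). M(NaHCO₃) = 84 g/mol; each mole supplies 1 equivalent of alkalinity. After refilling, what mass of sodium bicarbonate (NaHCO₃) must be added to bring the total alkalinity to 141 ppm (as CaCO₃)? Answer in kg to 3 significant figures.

(a) 107 kg; (b) 29.3 kg

(a) Volume: 1060 m³ = 1,060,000 L.
(a) Hardness to add: (222 − 131) = 91 mg/L as CaCO₃ × 1,060,000 L = 96,460 g as CaCO₃.
(a) Moles of Ca²⁺ (1 mol Ca²⁺ ≡ 1 mol CaCO₃): 96,460 / 100.1 g/mol = 963.6 mol.
(a) Mass of CaCl₂: 963.6 × 111 = 107,000 g.

(b) Volume: 155,000 US gal × 3.785 L/gal = 586,675 L.
(b) After draining 43% and refilling: 171 × 0.57 + 32 × 0.43 = 111.23 ppm.
(b) Deficit to target: 141 − 111.23 = 29.77 mg/L.
(b) As CaCO₃: 29.77 mg/L × 586,675 L = 17,470 g; ÷ 50 g/eq ÷ 1 = 349.3 mol NaHCO₃.
(b) Mass: 349.3 × 84 = 29,340 g.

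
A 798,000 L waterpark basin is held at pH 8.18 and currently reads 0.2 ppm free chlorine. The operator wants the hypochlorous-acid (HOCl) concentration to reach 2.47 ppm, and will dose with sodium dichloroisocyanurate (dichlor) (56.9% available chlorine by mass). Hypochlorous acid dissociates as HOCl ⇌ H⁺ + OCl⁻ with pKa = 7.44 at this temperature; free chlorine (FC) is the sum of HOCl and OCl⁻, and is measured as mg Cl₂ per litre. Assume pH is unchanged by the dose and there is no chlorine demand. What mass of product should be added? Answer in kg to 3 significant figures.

[OCl⁻]/[HOCl] = 10^(pH − pKa) = 10^(8.18 − 7.44) = 5.495; fraction as HOCl = 1/(1 + 5.495) = 0.154.
Free chlorine required for 2.47 ppm HOCl: 2.47 / 0.154 = 16.04 ppm.
FC to add: 16.04 − 0.2 = 15.84 mg/L as Cl₂.
Cl₂ equivalent: 15.84 mg/L × 798,000 L = 12,640 g.
Product at 56.9% available Cl: 12,640 / 0.569 = 22,220 g.

22.2 kg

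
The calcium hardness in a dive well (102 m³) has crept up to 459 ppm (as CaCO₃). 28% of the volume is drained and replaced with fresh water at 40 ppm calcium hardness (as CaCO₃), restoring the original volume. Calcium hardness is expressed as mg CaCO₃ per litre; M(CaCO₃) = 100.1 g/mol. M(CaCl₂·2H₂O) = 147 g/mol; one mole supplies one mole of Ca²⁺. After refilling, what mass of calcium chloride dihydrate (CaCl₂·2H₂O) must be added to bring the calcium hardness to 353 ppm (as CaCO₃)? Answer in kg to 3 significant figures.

1.70 kg

Volume: 102 m³ = 102,000 L.
After draining 28% and refilling: 459 × 0.72 + 40 × 0.28 = 341.68 ppm.
Deficit to target: 353 − 341.68 = 11.32 mg/L.
As CaCO₃: 11.32 mg/L × 102,000 L = 1155 g; ÷ 100.1 = 11.53 mol Ca²⁺.
Mass: 11.53 × 147 = 1696 g.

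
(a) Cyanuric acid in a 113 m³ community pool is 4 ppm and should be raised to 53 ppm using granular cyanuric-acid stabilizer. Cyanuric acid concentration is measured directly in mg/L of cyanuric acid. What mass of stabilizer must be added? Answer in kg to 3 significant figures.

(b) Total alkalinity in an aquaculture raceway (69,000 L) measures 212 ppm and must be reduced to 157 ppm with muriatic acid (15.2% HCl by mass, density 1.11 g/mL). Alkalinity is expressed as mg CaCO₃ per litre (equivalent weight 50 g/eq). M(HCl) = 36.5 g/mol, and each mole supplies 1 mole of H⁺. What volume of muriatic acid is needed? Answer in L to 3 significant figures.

(a) 5.54 kg; (b) 16.4 L

(a) Volume: 113 m³ = 113,000 L.
(a) CYA to add: (53 − 4) = 49 mg/L × 113,000 L = 5537 g cyanuric acid.

(b) Alkalinity to neutralize: (212 − 157) = 55 mg/L as CaCO₃ × 69,000 L = 3795 g as CaCO₃.
(b) Equivalents of H⁺ required: 3795 ÷ 50 g/eq = 75.9 eq = 75.9 mol HCl.
(b) Mass of HCl: 75.9 × 36.5 = 2770 g.
(b) Mass of 15.2% solution: 2770 / 0.152 = 18,230 g.
(b) Volume: 18,230 g ÷ 1.11 g/mL = 16,420 mL.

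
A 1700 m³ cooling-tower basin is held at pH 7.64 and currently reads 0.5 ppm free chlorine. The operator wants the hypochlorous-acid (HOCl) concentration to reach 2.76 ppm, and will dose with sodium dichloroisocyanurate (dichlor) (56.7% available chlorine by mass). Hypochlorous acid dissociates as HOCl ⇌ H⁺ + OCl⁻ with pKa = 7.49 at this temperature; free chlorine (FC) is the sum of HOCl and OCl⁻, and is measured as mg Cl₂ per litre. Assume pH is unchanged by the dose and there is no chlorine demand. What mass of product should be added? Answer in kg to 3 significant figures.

18.5 kg

Volume: 1700 m³ = 1,700,000 L.
[OCl⁻]/[HOCl] = 10^(pH − pKa) = 10^(7.64 − 7.49) = 1.413; fraction as HOCl = 1/(1 + 1.413) = 0.4145.
Free chlorine required for 2.76 ppm HOCl: 2.76 / 0.4145 = 6.659 ppm.
FC to add: 6.659 − 0.5 = 6.159 mg/L as Cl₂.
Cl₂ equivalent: 6.159 mg/L × 1,700,000 L = 10,470 g.
Product at 56.7% available Cl: 10,470 / 0.567 = 18,460 g.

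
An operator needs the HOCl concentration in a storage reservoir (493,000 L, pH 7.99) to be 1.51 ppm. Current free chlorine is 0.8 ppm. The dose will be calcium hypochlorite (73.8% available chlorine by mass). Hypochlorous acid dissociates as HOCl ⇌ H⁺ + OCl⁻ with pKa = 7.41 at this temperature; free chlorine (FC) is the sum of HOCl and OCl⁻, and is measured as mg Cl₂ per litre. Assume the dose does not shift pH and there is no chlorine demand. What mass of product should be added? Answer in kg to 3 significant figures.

4.31 kg

[OCl⁻]/[HOCl] = 10^(pH − pKa) = 10^(7.99 − 7.41) = 3.802; fraction as HOCl = 1/(1 + 3.802) = 0.2083.
Free chlorine required for 1.51 ppm HOCl: 1.51 / 0.2083 = 7.251 ppm.
FC to add: 7.251 − 0.8 = 6.451 mg/L as Cl₂.
Cl₂ equivalent: 6.451 mg/L × 493,000 L = 3180 g.
Product at 73.8% available Cl: 3180 / 0.738 = 4309 g.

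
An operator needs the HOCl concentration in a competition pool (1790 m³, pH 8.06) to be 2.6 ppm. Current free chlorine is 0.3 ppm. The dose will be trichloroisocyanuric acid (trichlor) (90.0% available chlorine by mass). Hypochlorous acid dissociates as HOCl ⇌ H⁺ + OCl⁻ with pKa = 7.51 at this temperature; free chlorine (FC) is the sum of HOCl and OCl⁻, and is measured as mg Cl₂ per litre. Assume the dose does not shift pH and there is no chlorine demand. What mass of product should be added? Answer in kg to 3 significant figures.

Volume: 1790 m³ = 1,790,000 L.
[OCl⁻]/[HOCl] = 10^(pH − pKa) = 10^(8.06 − 7.51) = 3.548; fraction as HOCl = 1/(1 + 3.548) = 0.2199.
Free chlorine required for 2.6 ppm HOCl: 2.6 / 0.2199 = 11.83 ppm.
FC to add: 11.83 − 0.3 = 11.53 mg/L as Cl₂.
Cl₂ equivalent: 11.53 mg/L × 1,790,000 L = 20,630 g.
Product at 90.0% available Cl: 20,630 / 0.9 = 22,920 g.

22.9 kg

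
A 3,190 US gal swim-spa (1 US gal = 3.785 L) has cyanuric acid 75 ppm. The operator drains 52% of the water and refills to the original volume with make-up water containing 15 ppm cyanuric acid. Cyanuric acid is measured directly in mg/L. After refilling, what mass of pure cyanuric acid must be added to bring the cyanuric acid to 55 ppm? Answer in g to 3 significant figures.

135 g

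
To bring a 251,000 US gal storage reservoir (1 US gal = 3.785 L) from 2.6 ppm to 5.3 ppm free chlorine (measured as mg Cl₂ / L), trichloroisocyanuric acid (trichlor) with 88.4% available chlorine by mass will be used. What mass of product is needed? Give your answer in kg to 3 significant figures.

2.90 kg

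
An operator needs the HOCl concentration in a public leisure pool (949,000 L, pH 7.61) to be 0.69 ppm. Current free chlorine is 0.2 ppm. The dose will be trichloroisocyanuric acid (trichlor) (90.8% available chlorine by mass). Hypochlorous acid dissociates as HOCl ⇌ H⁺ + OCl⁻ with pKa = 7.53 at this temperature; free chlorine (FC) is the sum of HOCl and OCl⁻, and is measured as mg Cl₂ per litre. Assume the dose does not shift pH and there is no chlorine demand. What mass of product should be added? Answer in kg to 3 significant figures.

1.38 kg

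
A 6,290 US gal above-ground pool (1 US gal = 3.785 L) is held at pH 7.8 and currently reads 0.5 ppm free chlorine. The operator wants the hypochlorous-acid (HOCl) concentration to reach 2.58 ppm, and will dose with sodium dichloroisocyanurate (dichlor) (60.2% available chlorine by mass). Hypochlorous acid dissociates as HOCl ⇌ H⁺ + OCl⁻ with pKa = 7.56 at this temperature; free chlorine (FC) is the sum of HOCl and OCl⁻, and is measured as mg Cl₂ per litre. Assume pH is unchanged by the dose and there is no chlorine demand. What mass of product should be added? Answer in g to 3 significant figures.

260 g

Volume: 6,290 US gal × 3.785 L/gal = 23,808 L.
[OCl⁻]/[HOCl] = 10^(pH − pKa) = 10^(7.8 − 7.56) = 1.738; fraction as HOCl = 1/(1 + 1.738) = 0.3653.
Free chlorine required for 2.58 ppm HOCl: 2.58 / 0.3653 = 7.064 ppm.
FC to add: 7.064 − 0.5 = 6.564 mg/L as Cl₂.
Cl₂ equivalent: 6.564 mg/L × 23,808 L = 156.3 g.
Product at 60.2% available Cl: 156.3 / 0.602 = 259.6 g.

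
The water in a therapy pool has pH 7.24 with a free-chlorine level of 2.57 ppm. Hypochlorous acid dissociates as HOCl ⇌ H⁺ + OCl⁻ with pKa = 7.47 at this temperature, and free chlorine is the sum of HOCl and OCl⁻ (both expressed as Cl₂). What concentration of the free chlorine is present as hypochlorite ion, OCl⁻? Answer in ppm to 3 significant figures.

[OCl⁻]/[HOCl] = 10^(pH − pKa) = 10^(7.24 − 7.47) = 10^-0.23 = 0.5888.
Fraction as HOCl = 1 / (1 + 0.5888) = 0.6294.
OCl⁻ = (1 − 0.6294) × 2.57 ppm = 0.9525 ppm.

0.952 ppm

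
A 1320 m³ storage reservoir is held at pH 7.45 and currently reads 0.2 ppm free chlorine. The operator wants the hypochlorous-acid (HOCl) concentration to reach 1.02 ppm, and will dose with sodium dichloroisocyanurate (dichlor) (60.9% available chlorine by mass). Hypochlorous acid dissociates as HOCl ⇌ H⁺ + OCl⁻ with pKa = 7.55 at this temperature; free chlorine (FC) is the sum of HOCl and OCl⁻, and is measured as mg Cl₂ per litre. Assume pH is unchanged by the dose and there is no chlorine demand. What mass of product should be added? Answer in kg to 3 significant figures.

3.53 kg

Volume: 1320 m³ = 1,320,000 L.
[OCl⁻]/[HOCl] = 10^(pH − pKa) = 10^(7.45 − 7.55) = 0.7943; fraction as HOCl = 1/(1 + 0.7943) = 0.5573.
Free chlorine required for 1.02 ppm HOCl: 1.02 / 0.5573 = 1.83 ppm.
FC to add: 1.83 − 0.2 = 1.63 mg/L as Cl₂.
Cl₂ equivalent: 1.63 mg/L × 1,320,000 L = 2152 g.
Product at 60.9% available Cl: 2152 / 0.609 = 3533 g.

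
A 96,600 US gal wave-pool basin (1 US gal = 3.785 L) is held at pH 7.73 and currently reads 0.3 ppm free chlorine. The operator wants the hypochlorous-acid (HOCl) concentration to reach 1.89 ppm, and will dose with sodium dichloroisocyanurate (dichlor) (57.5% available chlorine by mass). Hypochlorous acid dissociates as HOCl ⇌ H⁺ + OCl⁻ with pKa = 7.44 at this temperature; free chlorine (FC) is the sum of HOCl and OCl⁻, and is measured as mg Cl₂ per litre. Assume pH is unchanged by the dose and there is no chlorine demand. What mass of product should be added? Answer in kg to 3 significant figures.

3.35 kg

Volume: 96,600 US gal × 3.785 L/gal = 365,631 L.
[OCl⁻]/[HOCl] = 10^(pH − pKa) = 10^(7.73 − 7.44) = 1.95; fraction as HOCl = 1/(1 + 1.95) = 0.339.
Free chlorine required for 1.89 ppm HOCl: 1.89 / 0.339 = 5.575 ppm.
FC to add: 5.575 − 0.3 = 5.275 mg/L as Cl₂.
Cl₂ equivalent: 5.275 mg/L × 365,631 L = 1929 g.
Product at 57.5% available Cl: 1929 / 0.575 = 3354 g.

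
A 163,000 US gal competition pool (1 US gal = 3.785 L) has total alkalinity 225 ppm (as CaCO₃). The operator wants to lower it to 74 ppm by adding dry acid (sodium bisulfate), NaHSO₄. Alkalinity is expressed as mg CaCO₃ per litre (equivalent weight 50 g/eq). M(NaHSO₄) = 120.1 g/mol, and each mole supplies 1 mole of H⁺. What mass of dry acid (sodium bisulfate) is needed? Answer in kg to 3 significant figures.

Volume: 163,000 US gal × 3.785 L/gal = 616,955 L.
Alkalinity to neutralize: (225 − 74) = 151 mg/L as CaCO₃ × 616,955 L = 93,160 g as CaCO₃.
Equivalents of H⁺ required: 93,160 ÷ 50 g/eq = 1863 eq = 1863 mol NaHSO₄.
Mass of NaHSO₄: 1863 × 120.1 = 223,800 g.

224 kg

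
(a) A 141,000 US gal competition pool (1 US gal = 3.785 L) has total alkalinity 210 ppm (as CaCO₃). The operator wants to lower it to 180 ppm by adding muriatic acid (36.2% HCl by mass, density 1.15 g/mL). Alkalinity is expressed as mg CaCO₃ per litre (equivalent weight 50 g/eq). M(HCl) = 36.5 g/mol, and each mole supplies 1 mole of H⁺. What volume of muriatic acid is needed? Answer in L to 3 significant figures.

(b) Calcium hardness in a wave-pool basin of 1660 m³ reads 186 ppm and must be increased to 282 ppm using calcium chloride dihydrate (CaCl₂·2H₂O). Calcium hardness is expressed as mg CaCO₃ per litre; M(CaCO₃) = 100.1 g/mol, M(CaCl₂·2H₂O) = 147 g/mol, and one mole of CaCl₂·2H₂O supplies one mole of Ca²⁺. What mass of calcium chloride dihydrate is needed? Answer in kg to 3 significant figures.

(a) Volume: 141,000 US gal × 3.785 L/gal = 533,685 L.
(a) Alkalinity to neutralize: (210 − 180) = 30 mg/L as CaCO₃ × 533,685 L = 16,010 g as CaCO₃.
(a) Equivalents of H⁺ required: 16,010 ÷ 50 g/eq = 320.2 eq = 320.2 mol HCl.
(a) Mass of HCl: 320.2 × 36.5 = 11,690 g.
(a) Mass of 36.2% solution: 11,690 / 0.362 = 32,290 g.
(a) Volume: 32,290 g ÷ 1.15 g/mL = 28,080 mL.

(b) Volume: 1660 m³ = 1,660,000 L.
(b) Hardness to add: (282 − 186) = 96 mg/L as CaCO₃ × 1,660,000 L = 159,400 g as CaCO₃.
(b) Moles of Ca²⁺ (1 mol Ca²⁺ ≡ 1 mol CaCO₃): 159,400 / 100.1 g/mol = 1592 mol.
(b) Mass of CaCl₂·2H₂O: 1592 × 147 = 234,000 g.

(a) 28.1 L; (b) 234 kg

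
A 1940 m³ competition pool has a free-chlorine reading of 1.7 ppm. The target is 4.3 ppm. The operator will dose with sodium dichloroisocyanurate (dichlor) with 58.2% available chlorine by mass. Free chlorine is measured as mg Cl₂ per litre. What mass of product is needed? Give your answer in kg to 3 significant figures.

8.67 kg

Volume: 1940 m³ = 1,940,000 L.
Chlorine deficit: 4.3 − 1.7 = 2.6 ppm = 2.6 mg/L as Cl₂.
Cl₂ equivalent needed: 2.6 mg/L × 1,940,000 L = 5,044,000 mg = 5044 g.
Product at 58.2% available chlorine: 5044 / 0.582 = 8667 g.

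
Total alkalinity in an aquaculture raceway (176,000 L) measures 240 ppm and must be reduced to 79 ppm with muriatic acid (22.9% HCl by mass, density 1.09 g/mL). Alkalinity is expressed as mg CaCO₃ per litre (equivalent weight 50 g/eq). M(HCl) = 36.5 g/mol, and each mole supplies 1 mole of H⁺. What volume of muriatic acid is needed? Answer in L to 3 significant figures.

82.9 L

Alkalinity to neutralize: (240 − 79) = 161 mg/L as CaCO₃ × 176,000 L = 28,340 g as CaCO₃.
Equivalents of H⁺ required: 28,340 ÷ 50 g/eq = 566.7 eq = 566.7 mol HCl.
Mass of HCl: 566.7 × 36.5 = 20,690 g.
Mass of 22.9% solution: 20,690 / 0.229 = 90,330 g.
Volume: 90,330 g ÷ 1.09 g/mL = 82,870 mL.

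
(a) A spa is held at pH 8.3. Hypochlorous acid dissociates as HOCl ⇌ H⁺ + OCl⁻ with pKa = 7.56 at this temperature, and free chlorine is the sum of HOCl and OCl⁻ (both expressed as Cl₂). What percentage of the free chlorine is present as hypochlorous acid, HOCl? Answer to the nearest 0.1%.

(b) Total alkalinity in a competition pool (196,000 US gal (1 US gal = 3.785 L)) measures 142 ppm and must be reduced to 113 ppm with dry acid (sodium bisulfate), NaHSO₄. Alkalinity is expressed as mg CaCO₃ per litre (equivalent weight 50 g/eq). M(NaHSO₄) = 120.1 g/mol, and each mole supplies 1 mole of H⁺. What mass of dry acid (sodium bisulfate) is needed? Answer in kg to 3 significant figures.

(a) [OCl⁻]/[HOCl] = 10^(pH − pKa) = 10^(8.3 − 7.56) = 10^0.74 = 5.495.
(a) Fraction as HOCl = 1 / (1 + 5.495) = 0.154.

(b) Volume: 196,000 US gal × 3.785 L/gal = 741,860 L.
(b) Alkalinity to neutralize: (142 − 113) = 29 mg/L as CaCO₃ × 741,860 L = 21,510 g as CaCO₃.
(b) Equivalents of H⁺ required: 21,510 ÷ 50 g/eq = 430.3 eq = 430.3 mol NaHSO₄.
(b) Mass of NaHSO₄: 430.3 × 120.1 = 51,680 g.

(a) 15.4%; (b) 51.7 kg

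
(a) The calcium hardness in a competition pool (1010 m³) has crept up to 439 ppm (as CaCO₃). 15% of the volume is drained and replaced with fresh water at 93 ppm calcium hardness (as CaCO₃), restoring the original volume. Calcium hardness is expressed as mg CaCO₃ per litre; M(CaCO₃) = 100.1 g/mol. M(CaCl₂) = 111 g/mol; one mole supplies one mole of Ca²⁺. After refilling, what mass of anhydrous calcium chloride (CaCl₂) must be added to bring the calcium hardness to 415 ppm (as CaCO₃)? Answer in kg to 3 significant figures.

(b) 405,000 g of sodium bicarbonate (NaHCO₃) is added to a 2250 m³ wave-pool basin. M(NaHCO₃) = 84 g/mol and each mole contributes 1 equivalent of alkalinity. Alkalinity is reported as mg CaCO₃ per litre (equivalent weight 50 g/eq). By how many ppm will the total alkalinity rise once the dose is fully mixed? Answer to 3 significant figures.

(a) 31.2 kg; (b) 107 ppm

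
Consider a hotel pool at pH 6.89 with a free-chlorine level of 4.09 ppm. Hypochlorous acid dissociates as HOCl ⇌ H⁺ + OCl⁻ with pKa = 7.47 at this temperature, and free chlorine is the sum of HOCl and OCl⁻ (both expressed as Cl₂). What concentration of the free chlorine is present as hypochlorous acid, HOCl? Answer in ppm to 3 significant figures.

3.24 ppm

[OCl⁻]/[HOCl] = 10^(pH − pKa) = 10^(6.89 − 7.47) = 10^-0.58 = 0.263.
Fraction as HOCl = 1 / (1 + 0.263) = 0.7917.
HOCl = 0.7917 × 4.09 ppm = 3.238 ppm.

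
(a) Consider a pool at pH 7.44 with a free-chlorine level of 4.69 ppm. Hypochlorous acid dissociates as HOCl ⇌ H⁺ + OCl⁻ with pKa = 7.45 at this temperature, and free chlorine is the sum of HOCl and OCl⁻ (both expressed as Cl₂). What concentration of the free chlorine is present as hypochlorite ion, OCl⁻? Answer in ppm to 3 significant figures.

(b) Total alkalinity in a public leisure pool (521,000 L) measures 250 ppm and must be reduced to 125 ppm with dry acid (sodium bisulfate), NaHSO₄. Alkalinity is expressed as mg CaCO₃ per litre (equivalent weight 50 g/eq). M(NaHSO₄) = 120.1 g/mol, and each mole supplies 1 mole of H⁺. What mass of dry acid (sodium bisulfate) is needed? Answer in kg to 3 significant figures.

(a) [OCl⁻]/[HOCl] = 10^(pH − pKa) = 10^(7.44 − 7.45) = 10^-0.01 = 0.9772.
(a) Fraction as HOCl = 1 / (1 + 0.9772) = 0.5058.
(a) OCl⁻ = (1 − 0.5058) × 4.69 ppm = 2.318 ppm.

(b) Alkalinity to neutralize: (250 − 125) = 125 mg/L as CaCO₃ × 521,000 L = 65,120 g as CaCO₃.
(b) Equivalents of H⁺ required: 65,120 ÷ 50 g/eq = 1302 eq = 1302 mol NaHSO₄.
(b) Mass of NaHSO₄: 1302 × 120.1 = 156,400 g.

(a) 2.32 ppm; (b) 156 kg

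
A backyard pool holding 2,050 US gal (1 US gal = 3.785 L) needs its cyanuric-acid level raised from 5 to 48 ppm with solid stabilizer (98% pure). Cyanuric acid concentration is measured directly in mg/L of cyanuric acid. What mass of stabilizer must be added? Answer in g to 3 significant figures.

340 g

Volume: 2,050 US gal × 3.785 L/gal = 7,759 L.
CYA to add: (48 − 5) = 43 mg/L × 7,759 L = 333.6 g cyanuric acid.
At 98% purity: 333.6 / 0.98 = 340.5 g product.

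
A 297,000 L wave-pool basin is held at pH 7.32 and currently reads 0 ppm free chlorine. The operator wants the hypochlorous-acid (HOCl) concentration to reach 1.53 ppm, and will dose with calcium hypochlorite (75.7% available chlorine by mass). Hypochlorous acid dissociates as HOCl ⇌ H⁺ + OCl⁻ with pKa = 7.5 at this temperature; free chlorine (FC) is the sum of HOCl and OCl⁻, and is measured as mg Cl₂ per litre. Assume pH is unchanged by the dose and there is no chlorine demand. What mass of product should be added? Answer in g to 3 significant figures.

[OCl⁻]/[HOCl] = 10^(pH − pKa) = 10^(7.32 − 7.5) = 0.6607; fraction as HOCl = 1/(1 + 0.6607) = 0.6022.
Free chlorine required for 1.53 ppm HOCl: 1.53 / 0.6022 = 2.541 ppm.
FC to add: 2.541 − 0 = 2.541 mg/L as Cl₂.
Cl₂ equivalent: 2.541 mg/L × 297,000 L = 754.6 g.
Product at 75.7% available Cl: 754.6 / 0.757 = 996.9 g.

997 g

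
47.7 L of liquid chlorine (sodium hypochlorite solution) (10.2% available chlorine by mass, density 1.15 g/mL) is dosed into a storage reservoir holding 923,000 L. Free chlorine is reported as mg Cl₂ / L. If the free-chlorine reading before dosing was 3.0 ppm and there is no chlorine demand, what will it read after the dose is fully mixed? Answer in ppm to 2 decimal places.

Mass of solution: 47.7 L × 1000 mL/L × 1.15 g/mL = 54,850 g.
Available chlorine delivered: 54,850 g × 0.102 = 5595 g as Cl₂.
Concentration rise: 5595 g / 923,000 L = 6.062 mg/L = 6.06 ppm.
Final FC: 3.0 + 6.06 = 9.06 ppm.

9.06 ppm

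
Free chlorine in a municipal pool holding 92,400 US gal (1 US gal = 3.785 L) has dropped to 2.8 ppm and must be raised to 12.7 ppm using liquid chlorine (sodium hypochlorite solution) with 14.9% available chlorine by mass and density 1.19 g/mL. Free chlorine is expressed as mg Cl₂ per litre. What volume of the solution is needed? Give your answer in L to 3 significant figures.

Volume: 92,400 US gal × 3.785 L/gal = 349,734 L.
Chlorine deficit: 12.7 − 2.8 = 9.9 ppm = 9.9 mg/L as Cl₂.
Cl₂ equivalent needed: 9.9 mg/L × 349,734 L = 3,462,000 mg = 3462 g.
Product at 14.9% available chlorine: 3462 / 0.149 = 23,240 g.
Volume at density 1.19 g/mL: 23,240 g ÷ 1.19 g/mL = 19,530 mL.

19.5 L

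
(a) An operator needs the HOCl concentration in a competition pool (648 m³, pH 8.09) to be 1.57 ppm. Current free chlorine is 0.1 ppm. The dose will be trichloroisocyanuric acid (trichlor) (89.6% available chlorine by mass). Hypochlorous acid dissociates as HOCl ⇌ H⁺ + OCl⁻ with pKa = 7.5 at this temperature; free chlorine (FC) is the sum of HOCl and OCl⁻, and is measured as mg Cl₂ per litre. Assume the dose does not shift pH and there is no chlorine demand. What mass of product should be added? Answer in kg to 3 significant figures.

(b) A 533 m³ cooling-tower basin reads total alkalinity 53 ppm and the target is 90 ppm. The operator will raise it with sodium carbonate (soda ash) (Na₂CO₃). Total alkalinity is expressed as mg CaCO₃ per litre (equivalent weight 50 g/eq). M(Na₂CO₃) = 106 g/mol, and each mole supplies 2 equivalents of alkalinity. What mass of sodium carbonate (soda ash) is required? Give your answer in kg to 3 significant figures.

(a) Volume: 648 m³ = 648,000 L.
(a) [OCl⁻]/[HOCl] = 10^(pH − pKa) = 10^(8.09 − 7.5) = 3.89; fraction as HOCl = 1/(1 + 3.89) = 0.2045.
(a) Free chlorine required for 1.57 ppm HOCl: 1.57 / 0.2045 = 7.678 ppm.
(a) FC to add: 7.678 − 0.1 = 7.578 mg/L as Cl₂.
(a) Cl₂ equivalent: 7.578 mg/L × 648,000 L = 4911 g.
(a) Product at 89.6% available Cl: 4911 / 0.896 = 5481 g.

(b) Volume: 533 m³ = 533,000 L.
(b) Alkalinity to add: (90 − 53) = 37 mg/L as CaCO₃ × 533,000 L = 19,720 g as CaCO₃.
(b) Equivalents: 19,720 g ÷ 50 g/eq = 394.4 eq.
(b) Each mole of Na₂CO₃ supplies 2 eq, so 394.4 / 2 = 197.2 mol.
(b) Mass: 197.2 mol × 106 g/mol = 20,900 g.

(a) 5.48 kg; (b) 20.9 kg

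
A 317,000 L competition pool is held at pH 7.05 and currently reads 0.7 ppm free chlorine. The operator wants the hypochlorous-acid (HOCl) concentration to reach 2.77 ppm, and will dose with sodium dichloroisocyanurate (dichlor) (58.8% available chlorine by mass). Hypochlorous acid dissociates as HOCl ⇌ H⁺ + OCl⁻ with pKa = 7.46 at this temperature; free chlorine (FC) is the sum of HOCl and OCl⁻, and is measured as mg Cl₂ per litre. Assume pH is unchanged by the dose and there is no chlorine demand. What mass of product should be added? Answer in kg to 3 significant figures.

1.70 kg

[OCl⁻]/[HOCl] = 10^(pH − pKa) = 10^(7.05 − 7.46) = 0.389; fraction as HOCl = 1/(1 + 0.389) = 0.7199.
Free chlorine required for 2.77 ppm HOCl: 2.77 / 0.7199 = 3.848 ppm.
FC to add: 3.848 − 0.7 = 3.148 mg/L as Cl₂.
Cl₂ equivalent: 3.148 mg/L × 317,000 L = 997.8 g.
Product at 58.8% available Cl: 997.8 / 0.588 = 1697 g.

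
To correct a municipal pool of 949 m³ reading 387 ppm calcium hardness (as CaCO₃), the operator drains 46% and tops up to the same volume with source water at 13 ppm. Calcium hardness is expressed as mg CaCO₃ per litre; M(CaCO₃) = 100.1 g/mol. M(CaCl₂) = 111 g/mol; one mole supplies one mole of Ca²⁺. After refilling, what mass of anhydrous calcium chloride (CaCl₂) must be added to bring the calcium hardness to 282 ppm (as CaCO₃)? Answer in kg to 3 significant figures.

70.5 kg

Volume: 949 m³ = 949,000 L.
After draining 46% and refilling: 387 × 0.54 + 13 × 0.46 = 214.96 ppm.
Deficit to target: 282 − 214.96 = 67.04 mg/L.
As CaCO₃: 67.04 mg/L × 949,000 L = 63,620 g; ÷ 100.1 = 635.6 mol Ca²⁺.
Mass: 635.6 × 111 = 70,550 g.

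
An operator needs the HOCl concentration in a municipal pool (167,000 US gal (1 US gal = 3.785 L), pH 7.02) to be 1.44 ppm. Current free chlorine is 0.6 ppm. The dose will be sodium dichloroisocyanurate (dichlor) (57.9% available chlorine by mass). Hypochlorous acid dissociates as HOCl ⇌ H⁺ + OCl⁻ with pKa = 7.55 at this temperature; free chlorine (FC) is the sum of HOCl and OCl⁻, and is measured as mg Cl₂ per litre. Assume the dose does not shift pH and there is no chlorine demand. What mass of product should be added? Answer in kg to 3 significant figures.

1.38 kg

Volume: 167,000 US gal × 3.785 L/gal = 632,095 L.
[OCl⁻]/[HOCl] = 10^(pH − pKa) = 10^(7.02 − 7.55) = 0.2951; fraction as HOCl = 1/(1 + 0.2951) = 0.7721.
Free chlorine required for 1.44 ppm HOCl: 1.44 / 0.7721 = 1.865 ppm.
FC to add: 1.865 − 0.6 = 1.265 mg/L as Cl₂.
Cl₂ equivalent: 1.265 mg/L × 632,095 L = 799.6 g.
Product at 57.9% available Cl: 799.6 / 0.579 = 1381 g.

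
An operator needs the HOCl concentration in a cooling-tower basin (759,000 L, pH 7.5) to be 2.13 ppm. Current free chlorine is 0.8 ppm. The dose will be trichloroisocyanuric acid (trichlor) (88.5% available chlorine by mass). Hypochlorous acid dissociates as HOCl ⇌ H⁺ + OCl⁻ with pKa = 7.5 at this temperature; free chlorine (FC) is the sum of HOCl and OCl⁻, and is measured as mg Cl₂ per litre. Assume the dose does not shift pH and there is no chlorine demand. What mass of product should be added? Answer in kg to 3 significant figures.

2.97 kg

[OCl⁻]/[HOCl] = 10^(pH − pKa) = 10^(7.5 − 7.5) = 1; fraction as HOCl = 1/(1 + 1) = 0.5.
Free chlorine required for 2.13 ppm HOCl: 2.13 / 0.5 = 4.26 ppm.
FC to add: 4.26 − 0.8 = 3.46 mg/L as Cl₂.
Cl₂ equivalent: 3.46 mg/L × 759,000 L = 2626 g.
Product at 88.5% available Cl: 2626 / 0.885 = 2967 g.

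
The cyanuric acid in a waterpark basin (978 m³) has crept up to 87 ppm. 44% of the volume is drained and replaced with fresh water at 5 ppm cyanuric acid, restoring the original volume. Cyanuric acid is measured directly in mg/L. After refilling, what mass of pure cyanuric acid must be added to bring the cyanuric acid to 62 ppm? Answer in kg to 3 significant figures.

10.8 kg

Volume: 978 m³ = 978,000 L.
After draining 44% and refilling: 87 × 0.56 + 5 × 0.44 = 50.92 ppm.
Deficit to target: 62 − 50.92 = 11.08 mg/L.
Mass: 11.08 mg/L × 978,000 L = 10,840 g cyanuric acid.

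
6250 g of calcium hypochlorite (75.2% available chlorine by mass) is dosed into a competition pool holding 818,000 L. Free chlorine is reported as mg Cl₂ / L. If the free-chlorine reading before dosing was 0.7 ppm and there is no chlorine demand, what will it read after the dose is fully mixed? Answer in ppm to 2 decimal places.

6.45 ppm

Available chlorine delivered: 6250 g × 0.752 = 4700 g as Cl₂.
Concentration rise: 4700 g / 818,000 L = 5.746 mg/L = 5.75 ppm.
Final FC: 0.7 + 5.75 = 6.45 ppm.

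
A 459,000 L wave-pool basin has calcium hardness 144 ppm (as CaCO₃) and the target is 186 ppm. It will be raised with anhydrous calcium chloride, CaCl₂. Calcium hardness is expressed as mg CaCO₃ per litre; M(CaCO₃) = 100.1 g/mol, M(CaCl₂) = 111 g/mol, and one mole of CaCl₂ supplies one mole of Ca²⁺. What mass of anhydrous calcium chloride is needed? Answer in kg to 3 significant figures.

21.4 kg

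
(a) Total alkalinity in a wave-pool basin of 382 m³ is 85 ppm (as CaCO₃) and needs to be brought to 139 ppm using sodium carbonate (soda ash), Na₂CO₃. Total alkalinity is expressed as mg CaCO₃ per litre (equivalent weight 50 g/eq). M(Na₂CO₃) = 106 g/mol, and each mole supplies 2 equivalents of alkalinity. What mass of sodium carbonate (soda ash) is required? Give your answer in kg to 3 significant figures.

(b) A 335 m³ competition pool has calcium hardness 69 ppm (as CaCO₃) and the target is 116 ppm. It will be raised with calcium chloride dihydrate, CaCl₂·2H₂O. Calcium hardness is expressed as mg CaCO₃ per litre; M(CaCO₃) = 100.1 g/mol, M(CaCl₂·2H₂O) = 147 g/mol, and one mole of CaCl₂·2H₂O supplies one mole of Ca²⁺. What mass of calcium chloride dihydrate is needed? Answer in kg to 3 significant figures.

(a) 21.9 kg; (b) 23.1 kg

(a) Volume: 382 m³ = 382,000 L.
(a) Alkalinity to add: (139 − 85) = 54 mg/L as CaCO₃ × 382,000 L = 20,630 g as CaCO₃.
(a) Equivalents: 20,630 g ÷ 50 g/eq = 412.6 eq.
(a) Each mole of Na₂CO₃ supplies 2 eq, so 412.6 / 2 = 206.3 mol.
(a) Mass: 206.3 mol × 106 g/mol = 21,870 g.

(b) Volume: 335 m³ = 335,000 L.
(b) Hardness to add: (116 − 69) = 47 mg/L as CaCO₃ × 335,000 L = 15,740 g as CaCO₃.
(b) Moles of Ca²⁺ (1 mol Ca²⁺ ≡ 1 mol CaCO₃): 15,740 / 100.1 g/mol = 157.3 mol.
(b) Mass of CaCl₂·2H₂O: 157.3 × 147 = 23,120 g.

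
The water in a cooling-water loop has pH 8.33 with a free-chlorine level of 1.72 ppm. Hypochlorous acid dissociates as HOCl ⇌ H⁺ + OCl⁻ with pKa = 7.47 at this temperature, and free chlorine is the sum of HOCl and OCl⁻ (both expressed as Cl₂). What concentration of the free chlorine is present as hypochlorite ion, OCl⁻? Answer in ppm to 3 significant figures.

[OCl⁻]/[HOCl] = 10^(pH − pKa) = 10^(8.33 − 7.47) = 10^0.86 = 7.244.
Fraction as HOCl = 1 / (1 + 7.244) = 0.1213.
OCl⁻ = (1 − 0.1213) × 1.72 ppm = 1.511 ppm.

1.51 ppm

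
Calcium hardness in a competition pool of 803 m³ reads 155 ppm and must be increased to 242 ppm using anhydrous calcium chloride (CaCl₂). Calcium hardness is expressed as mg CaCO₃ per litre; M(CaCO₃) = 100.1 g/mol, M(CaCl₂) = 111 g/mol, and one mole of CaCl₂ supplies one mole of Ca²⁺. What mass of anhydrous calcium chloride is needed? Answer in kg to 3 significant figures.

Volume: 803 m³ = 803,000 L.
Hardness to add: (242 − 155) = 87 mg/L as CaCO₃ × 803,000 L = 69,860 g as CaCO₃.
Moles of Ca²⁺ (1 mol Ca²⁺ ≡ 1 mol CaCO₃): 69,860 / 100.1 g/mol = 697.9 mol.
Mass of CaCl₂: 697.9 × 111 = 77,470 g.

77.5 kg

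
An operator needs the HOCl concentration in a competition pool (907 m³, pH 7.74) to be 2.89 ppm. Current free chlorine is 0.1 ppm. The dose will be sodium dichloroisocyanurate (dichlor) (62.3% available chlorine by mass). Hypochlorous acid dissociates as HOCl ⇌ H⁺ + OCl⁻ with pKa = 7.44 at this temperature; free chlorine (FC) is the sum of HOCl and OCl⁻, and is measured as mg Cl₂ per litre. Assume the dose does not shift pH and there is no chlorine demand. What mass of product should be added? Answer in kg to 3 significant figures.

Volume: 907 m³ = 907,000 L.
[OCl⁻]/[HOCl] = 10^(pH − pKa) = 10^(7.74 − 7.44) = 1.995; fraction as HOCl = 1/(1 + 1.995) = 0.3339.
Free chlorine required for 2.89 ppm HOCl: 2.89 / 0.3339 = 8.656 ppm.
FC to add: 8.656 − 0.1 = 8.556 mg/L as Cl₂.
Cl₂ equivalent: 8.556 mg/L × 907,000 L = 7761 g.
Product at 62.3% available Cl: 7761 / 0.623 = 12,460 g.

12.5 kg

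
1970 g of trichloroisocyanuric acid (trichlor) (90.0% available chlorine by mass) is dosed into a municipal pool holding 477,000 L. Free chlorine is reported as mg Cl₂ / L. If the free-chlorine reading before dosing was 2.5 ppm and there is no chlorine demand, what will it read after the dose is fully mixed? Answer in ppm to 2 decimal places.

6.22 ppm

Available chlorine delivered: 1970 g × 0.9 = 1773 g as Cl₂.
Concentration rise: 1773 g / 477,000 L = 3.717 mg/L = 3.72 ppm.
Final FC: 2.5 + 3.72 = 6.22 ppm.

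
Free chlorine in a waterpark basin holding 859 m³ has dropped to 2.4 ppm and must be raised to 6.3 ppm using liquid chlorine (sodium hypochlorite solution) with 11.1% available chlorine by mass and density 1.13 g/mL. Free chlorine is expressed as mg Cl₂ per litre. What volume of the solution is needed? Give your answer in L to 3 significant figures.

Volume: 859 m³ = 859,000 L.
Chlorine deficit: 6.3 − 2.4 = 3.9 ppm = 3.9 mg/L as Cl₂.
Cl₂ equivalent needed: 3.9 mg/L × 859,000 L = 3,350,000 mg = 3350 g.
Product at 11.1% available chlorine: 3350 / 0.111 = 30,180 g.
Volume at density 1.13 g/mL: 30,180 g ÷ 1.13 g/mL = 26,710 mL.

26.7 L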